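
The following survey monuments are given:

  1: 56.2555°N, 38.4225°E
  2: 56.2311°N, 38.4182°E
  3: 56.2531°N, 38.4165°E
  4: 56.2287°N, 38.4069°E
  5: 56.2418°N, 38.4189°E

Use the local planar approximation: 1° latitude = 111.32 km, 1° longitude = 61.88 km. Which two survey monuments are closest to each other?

1 and 3

Pairwise distances:
1–2: 2.7292 km
1–3: 0.4574 km
1–4: 3.1357 km
1–5: 1.5413 km
2–3: 2.4513 km
2–4: 0.7485 km
2–5: 1.1919 km
3–4: 2.7804 km
3–5: 1.2667 km
4–5: 1.6365 km
Closest pair: 1–3 at 0.4574 km.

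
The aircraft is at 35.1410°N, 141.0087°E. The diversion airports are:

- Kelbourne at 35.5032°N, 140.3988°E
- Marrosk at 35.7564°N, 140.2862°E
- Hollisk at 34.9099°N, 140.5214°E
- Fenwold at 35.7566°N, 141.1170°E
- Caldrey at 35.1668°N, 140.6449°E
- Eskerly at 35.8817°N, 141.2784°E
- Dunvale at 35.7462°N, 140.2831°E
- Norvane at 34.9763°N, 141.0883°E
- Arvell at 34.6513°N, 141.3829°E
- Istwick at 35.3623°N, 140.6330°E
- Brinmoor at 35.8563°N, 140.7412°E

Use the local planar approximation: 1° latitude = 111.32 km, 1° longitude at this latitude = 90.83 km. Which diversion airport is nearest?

Norvane

Distances from 35.1410°N, 141.0087°E:
Kelbourne: √((0.3622·111.32)² + (-0.6099·90.83)²) = √(1625.710787 + 3068.851651) = 68.5169 km
Marrosk: √((0.6154·111.32)² + (-0.7225·90.83)²) = √(4693.116976 + 4306.597969) = 94.8668 km
Hollisk: √((-0.2311·111.32)² + (-0.4873·90.83)²) = √(661.829752 + 1959.076753) = 51.1948 km
Fenwold: √((0.6156·111.32)² + (0.1083·90.83)²) = √(4696.167922 + 96.764385) = 69.2310 km
Caldrey: √((0.0258·111.32)² + (-0.3638·90.83)²) = √(8.248706 + 1091.902896) = 33.1685 km
Eskerly: √((0.7407·111.32)² + (0.2697·90.83)²) = √(6798.781510 + 600.095709) = 86.0167 km
Dunvale: √((0.6052·111.32)² + (-0.7256·90.83)²) = √(4538.833316 + 4343.633525) = 94.2468 km
Norvane: √((-0.1647·111.32)² + (0.0796·90.83)²) = √(336.150370 + 52.273883) = 19.7085 km
Arvell: √((-0.4897·111.32)² + (0.3742·90.83)²) = √(2971.711216 + 1155.223978) = 64.2412 km
Istwick: √((0.2213·111.32)² + (-0.3757·90.83)²) = √(606.888940 + 1164.504091) = 42.0879 km
Brinmoor: √((0.7153·111.32)² + (-0.2675·90.83)²) = √(6340.490343 + 590.345424) = 83.2516 km
Minimum: Norvane at 19.7085 km.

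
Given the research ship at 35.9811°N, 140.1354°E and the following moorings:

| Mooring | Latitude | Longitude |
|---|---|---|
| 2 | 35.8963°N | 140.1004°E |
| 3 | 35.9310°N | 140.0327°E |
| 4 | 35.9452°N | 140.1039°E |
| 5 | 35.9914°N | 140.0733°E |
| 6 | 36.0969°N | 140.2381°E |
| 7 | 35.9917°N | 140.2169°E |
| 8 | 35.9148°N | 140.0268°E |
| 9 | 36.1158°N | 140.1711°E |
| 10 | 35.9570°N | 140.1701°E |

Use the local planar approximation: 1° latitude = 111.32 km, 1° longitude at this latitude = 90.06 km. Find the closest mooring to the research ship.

10

Distances from 35.9811°N, 140.1354°E:
2: 9.9523 km
3: 10.8005 km
4: 4.9009 km
5: 5.7091 km
6: 15.8657 km
7: 7.4341 km
8: 12.2528 km
9: 15.3356 km
10: 4.1187 km
Minimum: 10 at 4.1187 km.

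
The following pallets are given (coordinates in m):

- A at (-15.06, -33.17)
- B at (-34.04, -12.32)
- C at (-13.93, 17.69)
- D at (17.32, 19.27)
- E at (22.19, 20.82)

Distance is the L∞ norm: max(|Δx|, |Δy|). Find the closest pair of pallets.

D and E

Pairwise distances:
A–B: 20.85 m
A–C: 50.86 m
A–D: 52.44 m
A–E: 53.99 m
B–C: 30.01 m
B–D: 51.36 m
B–E: 56.23 m
C–D: 31.25 m
C–E: 36.12 m
D–E: 4.87 m
Closest pair: D–E at 4.87 m.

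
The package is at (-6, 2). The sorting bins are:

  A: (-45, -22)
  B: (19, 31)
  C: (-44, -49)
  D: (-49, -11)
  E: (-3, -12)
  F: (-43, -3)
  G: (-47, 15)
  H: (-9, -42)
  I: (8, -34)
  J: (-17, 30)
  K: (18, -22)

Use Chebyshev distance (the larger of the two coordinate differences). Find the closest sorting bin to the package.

E

Distances from (-6, 2):
A: max(|-39|, |-24|) = 39
B: max(|25|, |29|) = 29
C: max(|-38|, |-51|) = 51
D: max(|-43|, |-13|) = 43
E: max(|3|, |-14|) = 14
F: max(|-37|, |-5|) = 37
G: max(|-41|, |13|) = 41
H: max(|-3|, |-44|) = 44
I: max(|14|, |-36|) = 36
J: max(|-11|, |28|) = 28
K: max(|24|, |-24|) = 24
Minimum: E at 14.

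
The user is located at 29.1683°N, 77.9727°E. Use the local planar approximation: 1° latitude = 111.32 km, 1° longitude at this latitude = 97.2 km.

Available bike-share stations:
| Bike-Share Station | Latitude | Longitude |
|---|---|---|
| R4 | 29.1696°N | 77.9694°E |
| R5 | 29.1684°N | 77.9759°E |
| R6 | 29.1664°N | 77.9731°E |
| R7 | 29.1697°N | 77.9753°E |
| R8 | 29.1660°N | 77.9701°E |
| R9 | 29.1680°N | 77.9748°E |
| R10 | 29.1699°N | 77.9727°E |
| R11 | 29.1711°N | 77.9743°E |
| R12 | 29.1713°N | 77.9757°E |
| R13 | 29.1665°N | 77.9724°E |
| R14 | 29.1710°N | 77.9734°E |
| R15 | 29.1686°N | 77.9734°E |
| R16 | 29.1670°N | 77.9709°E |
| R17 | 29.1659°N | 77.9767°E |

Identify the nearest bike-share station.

Distances from 29.1683°N, 77.9727°E:
R4: √((0.0013·111.32)² + (-0.0033·97.2)²) = √(0.020943 + 0.102887) = 0.3519 km
R5: √((0.0001·111.32)² + (0.0032·97.2)²) = √(0.000124 + 0.096746) = 0.3112 km
R6: √((-0.0019·111.32)² + (0.0004·97.2)²) = √(0.044736 + 0.001512) = 0.2151 km
R7: √((0.0014·111.32)² + (0.0026·97.2)²) = √(0.024289 + 0.063867) = 0.2969 km
R8: √((-0.0023·111.32)² + (-0.0026·97.2)²) = √(0.065554 + 0.063867) = 0.3598 km
R9: √((-0.0003·111.32)² + (0.0021·97.2)²) = √(0.001115 + 0.041665) = 0.2068 km
R10: √((0.0016·111.32)² + (0.0000·97.2)²) = √(0.031724 + 0.000000) = 0.1781 km
R11: √((0.0028·111.32)² + (0.0016·97.2)²) = √(0.097154 + 0.024186) = 0.3483 km
R12: √((0.0030·111.32)² + (0.0030·97.2)²) = √(0.111529 + 0.085031) = 0.4434 km
R13: √((-0.0018·111.32)² + (-0.0003·97.2)²) = √(0.040151 + 0.000850) = 0.2025 km
R14: √((0.0027·111.32)² + (0.0007·97.2)²) = √(0.090339 + 0.004629) = 0.3082 km
R15: √((0.0003·111.32)² + (0.0007·97.2)²) = √(0.001115 + 0.004629) = 0.0758 km
R16: √((-0.0013·111.32)² + (-0.0018·97.2)²) = √(0.020943 + 0.030611) = 0.2271 km
R17: √((-0.0024·111.32)² + (0.0040·97.2)²) = √(0.071379 + 0.151165) = 0.4717 km
Minimum: R15 at 0.0758 km.

R15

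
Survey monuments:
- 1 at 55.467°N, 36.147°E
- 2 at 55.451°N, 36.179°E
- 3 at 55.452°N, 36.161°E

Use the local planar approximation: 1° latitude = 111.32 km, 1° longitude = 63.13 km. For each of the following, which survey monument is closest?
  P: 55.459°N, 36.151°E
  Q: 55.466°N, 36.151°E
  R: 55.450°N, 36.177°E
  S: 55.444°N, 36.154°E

P→1; Q→1; R→2; S→3

P at 55.459°N, 36.151°E:
  1: 0.926 km
  2: 1.979 km
  3: 1.003 km
  → nearest: 1 (0.926 km)
Q at 55.466°N, 36.151°E:
  1: 0.276 km
  2: 2.432 km
  3: 1.681 km
  → nearest: 1 (0.276 km)
R at 55.450°N, 36.177°E:
  1: 2.677 km
  2: 0.168 km
  3: 1.034 km
  → nearest: 2 (0.168 km)
S at 55.444°N, 36.154°E:
  1: 2.598 km
  2: 1.760 km
  3: 0.994 km
  → nearest: 3 (0.994 km)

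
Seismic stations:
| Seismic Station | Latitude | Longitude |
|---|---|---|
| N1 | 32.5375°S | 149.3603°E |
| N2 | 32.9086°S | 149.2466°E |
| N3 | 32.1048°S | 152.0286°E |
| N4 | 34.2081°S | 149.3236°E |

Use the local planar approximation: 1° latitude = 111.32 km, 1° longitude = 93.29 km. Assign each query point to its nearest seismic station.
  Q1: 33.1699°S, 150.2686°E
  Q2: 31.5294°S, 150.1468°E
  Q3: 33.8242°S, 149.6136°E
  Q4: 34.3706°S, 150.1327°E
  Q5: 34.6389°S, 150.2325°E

Q1→N2; Q2→N1; Q3→N4; Q4→N4; Q5→N4

Q1 at 33.1699°S, 150.2686°E:
  N1: 110.1638 km
  N2: 99.6809 km
  N3: 202.5256 km
  N4: 145.3582 km
  → nearest: N2 (99.6809 km)
Q2 at 31.5294°S, 150.1468°E:
  N1: 134.0792 km
  N2: 174.9995 km
  N3: 186.8736 km
  N4: 307.9232 km
  → nearest: N1 (134.0792 km)
Q3 at 33.8242°S, 149.6136°E:
  N1: 145.1716 km
  N2: 107.5213 km
  N3: 295.6236 km
  N4: 50.5793 km
  → nearest: N4 (50.5793 km)
Q4 at 34.3706°S, 150.1327°E:
  N1: 216.4093 km
  N2: 182.5401 km
  N3: 308.0615 km
  N4: 77.6183 km
  → nearest: N4 (77.6183 km)
Q5 at 34.6389°S, 150.2325°E:
  N1: 247.6750 km
  N2: 213.4494 km
  N3: 328.1065 km
  N4: 97.4136 km
  → nearest: N4 (97.4136 km)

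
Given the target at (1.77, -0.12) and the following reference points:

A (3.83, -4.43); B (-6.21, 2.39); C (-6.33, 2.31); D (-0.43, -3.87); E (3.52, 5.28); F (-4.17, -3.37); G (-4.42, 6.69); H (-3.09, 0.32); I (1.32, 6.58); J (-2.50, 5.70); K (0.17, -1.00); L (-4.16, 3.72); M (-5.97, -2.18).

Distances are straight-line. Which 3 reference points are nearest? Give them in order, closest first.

Distances from (1.77, -0.12):
A: 4.78
B: 8.37
C: 8.46
D: 4.35
E: 5.68
F: 6.77
G: 9.20
H: 4.88
I: 6.72
J: 7.22
K: 1.83
L: 7.06
M: 8.01
Sorted: K (1.83) < D (4.35) < A (4.78) < H (4.88) < E (5.68) < …

K, D, A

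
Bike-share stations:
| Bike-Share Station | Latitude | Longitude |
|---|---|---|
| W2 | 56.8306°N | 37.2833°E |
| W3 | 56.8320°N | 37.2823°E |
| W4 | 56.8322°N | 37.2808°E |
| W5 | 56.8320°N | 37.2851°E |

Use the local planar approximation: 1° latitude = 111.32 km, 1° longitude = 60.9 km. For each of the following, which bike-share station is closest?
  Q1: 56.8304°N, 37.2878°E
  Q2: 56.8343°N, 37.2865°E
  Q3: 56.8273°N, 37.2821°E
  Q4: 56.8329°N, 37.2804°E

Q1 at 56.8304°N, 37.2878°E:
  W2: √((0.0002·111.32)² + (-0.0045·60.9)²) = √(0.000496 + 0.075103) = 0.2750 km
  W3: √((0.0016·111.32)² + (-0.0055·60.9)²) = √(0.031724 + 0.112192) = 0.3794 km
  W4: √((0.0018·111.32)² + (-0.0070·60.9)²) = √(0.040151 + 0.181732) = 0.4710 km
  W5: √((0.0016·111.32)² + (-0.0027·60.9)²) = √(0.031724 + 0.027037) = 0.2424 km
  → nearest: W5 (0.2424 km)
Q2 at 56.8343°N, 37.2865°E:
  W2: √((-0.0037·111.32)² + (-0.0032·60.9)²) = √(0.169648 + 0.037978) = 0.4557 km
  W3: √((-0.0023·111.32)² + (-0.0042·60.9)²) = √(0.065554 + 0.065423) = 0.3619 km
  W4: √((-0.0021·111.32)² + (-0.0057·60.9)²) = √(0.054649 + 0.120499) = 0.4185 km
  W5: √((-0.0023·111.32)² + (-0.0014·60.9)²) = √(0.065554 + 0.007269) = 0.2699 km
  → nearest: W5 (0.2699 km)
Q3 at 56.8273°N, 37.2821°E:
  W2: √((0.0033·111.32)² + (0.0012·60.9)²) = √(0.134950 + 0.005341) = 0.3746 km
  W3: √((0.0047·111.32)² + (0.0002·60.9)²) = √(0.273742 + 0.000148) = 0.5233 km
  W4: √((0.0049·111.32)² + (-0.0013·60.9)²) = √(0.297535 + 0.006268) = 0.5512 km
  W5: √((0.0047·111.32)² + (0.0030·60.9)²) = √(0.273742 + 0.033379) = 0.5542 km
  → nearest: W2 (0.3746 km)
Q4 at 56.8329°N, 37.2804°E:
  W2: √((-0.0023·111.32)² + (0.0029·60.9)²) = √(0.065554 + 0.031191) = 0.3110 km
  W3: √((-0.0009·111.32)² + (0.0019·60.9)²) = √(0.010038 + 0.013389) = 0.1531 km
  W4: √((-0.0007·111.32)² + (0.0004·60.9)²) = √(0.006072 + 0.000593) = 0.0816 km
  W5: √((-0.0009·111.32)² + (0.0047·60.9)²) = √(0.010038 + 0.081928) = 0.3033 km
  → nearest: W4 (0.0816 km)

Q1→W5; Q2→W5; Q3→W2; Q4→W4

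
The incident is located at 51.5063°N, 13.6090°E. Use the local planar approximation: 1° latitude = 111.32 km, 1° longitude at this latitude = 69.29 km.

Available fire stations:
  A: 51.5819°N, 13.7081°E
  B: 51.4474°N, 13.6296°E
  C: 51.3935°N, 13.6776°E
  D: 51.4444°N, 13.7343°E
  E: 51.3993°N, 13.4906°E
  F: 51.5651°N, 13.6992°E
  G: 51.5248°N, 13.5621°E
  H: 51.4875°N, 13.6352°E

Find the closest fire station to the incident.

Distances from 51.5063°N, 13.6090°E:
A: √((0.0756·111.32)² + (0.0991·69.29)²) = √(70.825555 + 47.150731) = 10.8617 km
B: √((-0.0589·111.32)² + (0.0206·69.29)²) = √(42.990944 + 2.037397) = 6.7103 km
C: √((-0.1128·111.32)² + (0.0686·69.29)²) = √(157.675637 + 22.593804) = 13.4264 km
D: √((-0.0619·111.32)² + (0.1253·69.29)²) = √(47.481857 + 75.377766) = 11.0842 km
E: √((-0.1070·111.32)² + (-0.1184·69.29)²) = √(141.877638 + 67.304566) = 14.4631 km
F: √((0.0588·111.32)² + (0.0902·69.29)²) = √(42.845089 + 39.061975) = 9.0503 km
G: √((0.0185·111.32)² + (-0.0469·69.29)²) = √(4.241211 + 10.560557) = 3.8473 km
H: √((-0.0188·111.32)² + (0.0262·69.29)²) = √(4.379879 + 3.295670) = 2.7705 km
Minimum: H at 2.7705 km.

H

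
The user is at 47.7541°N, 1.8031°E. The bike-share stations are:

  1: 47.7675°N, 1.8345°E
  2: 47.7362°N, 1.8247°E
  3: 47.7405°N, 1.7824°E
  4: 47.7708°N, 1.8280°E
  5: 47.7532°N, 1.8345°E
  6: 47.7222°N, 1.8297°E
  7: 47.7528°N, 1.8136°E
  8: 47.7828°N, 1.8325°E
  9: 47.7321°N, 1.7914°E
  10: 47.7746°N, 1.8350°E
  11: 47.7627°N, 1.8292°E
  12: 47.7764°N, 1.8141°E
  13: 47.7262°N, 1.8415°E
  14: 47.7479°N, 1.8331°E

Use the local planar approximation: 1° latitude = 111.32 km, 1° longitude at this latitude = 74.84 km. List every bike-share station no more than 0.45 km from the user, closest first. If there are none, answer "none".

none

Distances from 47.7541°N, 1.8031°E:
1: √((0.0134·111.32)² + (0.0314·74.84)²) = √(2.225133 + 5.522387) = 2.7834 km
2: √((-0.0179·111.32)² + (0.0216·74.84)²) = √(3.970566 + 2.613215) = 2.5659 km
3: √((-0.0136·111.32)² + (-0.0207·74.84)²) = √(2.292051 + 2.399983) = 2.1661 km
4: √((0.0167·111.32)² + (0.0249·74.84)²) = √(3.456045 + 3.472692) = 2.6322 km
5: √((-0.0009·111.32)² + (0.0314·74.84)²) = √(0.010038 + 5.522387) = 2.3521 km
6: √((-0.0319·111.32)² + (0.0266·74.84)²) = √(12.610368 + 3.963062) = 4.0710 km
7: √((-0.0013·111.32)² + (0.0105·74.84)²) = √(0.020943 + 0.617513) = 0.7990 km
8: √((0.0287·111.32)² + (0.0294·74.84)²) = √(10.207284 + 4.841302) = 3.8793 km
9: √((-0.0220·111.32)² + (-0.0117·74.84)²) = √(5.997797 + 0.766724) = 2.6009 km
10: √((0.0205·111.32)² + (0.0319·74.84)²) = √(5.207798 + 5.699660) = 3.3026 km
11: √((0.0086·111.32)² + (0.0261·74.84)²) = √(0.916523 + 3.815475) = 2.1753 km
12: √((0.0223·111.32)² + (0.0110·74.84)²) = √(6.162488 + 0.677724) = 2.6154 km
13: √((-0.0279·111.32)² + (0.0384·74.84)²) = √(9.646168 + 8.259048) = 4.2315 km
14: √((-0.0062·111.32)² + (0.0300·74.84)²) = √(0.476354 + 5.040923) = 2.3489 km
Threshold 0.45 km: none within range.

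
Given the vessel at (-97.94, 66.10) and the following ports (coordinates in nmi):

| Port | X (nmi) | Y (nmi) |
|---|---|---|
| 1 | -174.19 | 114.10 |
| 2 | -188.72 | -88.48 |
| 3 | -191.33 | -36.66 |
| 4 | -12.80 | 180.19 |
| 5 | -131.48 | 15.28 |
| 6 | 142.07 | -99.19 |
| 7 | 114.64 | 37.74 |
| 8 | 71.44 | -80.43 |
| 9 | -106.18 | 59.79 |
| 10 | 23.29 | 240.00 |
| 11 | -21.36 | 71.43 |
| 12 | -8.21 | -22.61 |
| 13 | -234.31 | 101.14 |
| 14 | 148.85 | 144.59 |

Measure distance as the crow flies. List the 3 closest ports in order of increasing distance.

9, 5, 11

Distances from (-97.94, 66.10):
1: 90.10 nmi
2: 179.27 nmi
3: 138.86 nmi
4: 142.36 nmi
5: 60.89 nmi
6: 291.42 nmi
7: 214.46 nmi
8: 223.97 nmi
9: 10.38 nmi
10: 211.99 nmi
11: 76.77 nmi
12: 126.18 nmi
13: 140.80 nmi
14: 258.97 nmi
Sorted: 9 (10.38 nmi) < 5 (60.89 nmi) < 11 (76.77 nmi) < 1 (90.10 nmi) < 12 (126.18 nmi) < …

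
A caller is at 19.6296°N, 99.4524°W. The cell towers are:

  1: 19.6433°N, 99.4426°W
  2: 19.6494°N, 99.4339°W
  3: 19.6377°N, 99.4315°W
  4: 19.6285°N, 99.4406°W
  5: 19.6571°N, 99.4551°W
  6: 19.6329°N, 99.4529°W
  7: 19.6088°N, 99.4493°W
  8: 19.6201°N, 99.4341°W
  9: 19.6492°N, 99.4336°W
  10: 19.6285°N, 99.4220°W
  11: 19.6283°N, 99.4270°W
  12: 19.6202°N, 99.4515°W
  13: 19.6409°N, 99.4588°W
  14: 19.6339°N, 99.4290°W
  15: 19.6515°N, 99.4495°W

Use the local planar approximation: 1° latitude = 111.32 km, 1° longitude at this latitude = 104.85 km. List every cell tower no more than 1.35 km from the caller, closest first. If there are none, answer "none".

Distances from 19.6296°N, 99.4524°W:
1: 1.8389 km
2: 2.9361 km
3: 2.3696 km
4: 1.2433 km
5: 3.0744 km
6: 0.3711 km
7: 2.3382 km
8: 2.1909 km
9: 2.9404 km
10: 3.1898 km
11: 2.6671 km
12: 1.0507 km
13: 1.4257 km
14: 2.4997 km
15: 2.4568 km
Threshold 1.35 km: 6 (0.3711 km), 12 (1.0507 km), 4 (1.2433 km) are within range.

6, 12, 4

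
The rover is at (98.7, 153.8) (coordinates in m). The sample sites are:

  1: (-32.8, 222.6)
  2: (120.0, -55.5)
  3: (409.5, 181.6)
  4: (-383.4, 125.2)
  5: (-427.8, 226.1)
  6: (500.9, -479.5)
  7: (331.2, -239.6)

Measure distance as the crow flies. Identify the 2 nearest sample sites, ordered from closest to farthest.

1, 2

Distances from (98.7, 153.8):
1: √((-131.5)² + (68.8)²) = √(17292.250 + 4733.440) = 148.4 m
2: √((21.3)² + (-209.3)²) = √(453.690 + 43806.490) = 210.4 m
3: √((310.8)² + (27.8)²) = √(96596.640 + 772.840) = 312.0 m
4: √((-482.1)² + (-28.6)²) = √(232420.410 + 817.960) = 482.9 m
5: √((-526.5)² + (72.3)²) = √(277202.250 + 5227.290) = 531.4 m
6: √((402.2)² + (-633.3)²) = √(161764.840 + 401068.890) = 750.2 m
7: √((232.5)² + (-393.4)²) = √(54056.250 + 154763.560) = 457.0 m
Sorted: 1 (148.4 m) < 2 (210.4 m) < 3 (312.0 m) < 7 (457.0 m) < …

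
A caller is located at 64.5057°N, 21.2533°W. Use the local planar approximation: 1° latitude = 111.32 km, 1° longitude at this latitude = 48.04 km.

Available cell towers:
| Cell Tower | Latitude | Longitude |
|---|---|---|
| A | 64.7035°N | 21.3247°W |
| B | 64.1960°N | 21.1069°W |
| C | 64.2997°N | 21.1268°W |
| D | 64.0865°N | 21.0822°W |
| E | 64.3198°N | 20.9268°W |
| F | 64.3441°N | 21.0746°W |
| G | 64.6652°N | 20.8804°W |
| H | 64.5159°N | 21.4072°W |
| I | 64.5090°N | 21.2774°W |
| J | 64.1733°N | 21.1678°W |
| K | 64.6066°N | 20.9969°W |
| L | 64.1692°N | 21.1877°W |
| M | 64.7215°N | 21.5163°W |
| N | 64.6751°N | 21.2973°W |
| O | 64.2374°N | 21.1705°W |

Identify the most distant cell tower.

D

Distances from 64.5057°N, 21.2533°W:
A: √((0.1978·111.32)² + (-0.0714·48.04)²) = √(484.840589 + 11.765284) = 22.2847 km
B: √((-0.3097·111.32)² + (0.1464·48.04)²) = √(1188.581061 + 49.463877) = 35.1859 km
C: √((-0.2060·111.32)² + (0.1265·48.04)²) = √(525.872955 + 36.930658) = 23.7235 km
D: √((-0.4192·111.32)² + (0.1711·48.04)²) = √(2177.654331 + 67.562547) = 47.3837 km
E: √((-0.1859·111.32)² + (0.3265·48.04)²) = √(428.257695 + 246.021107) = 25.9669 km
F: √((-0.1616·111.32)² + (0.1787·48.04)²) = √(323.615346 + 73.697898) = 19.9327 km
G: √((0.1595·111.32)² + (0.3729·48.04)²) = √(315.259201 + 320.915552) = 25.2225 km
H: √((0.0102·111.32)² + (-0.1539·48.04)²) = √(1.289278 + 54.661713) = 7.4800 km
I: √((0.0033·111.32)² + (-0.0241·48.04)²) = √(0.134950 + 1.340417) = 1.2146 km
J: √((-0.3324·111.32)² + (0.0855·48.04)²) = √(1369.204840 + 16.870899) = 37.2300 km
K: √((0.1009·111.32)² + (0.2564·48.04)²) = √(126.162047 + 151.719722) = 16.6698 km
L: √((-0.3365·111.32)² + (0.0656·48.04)²) = √(1403.190166 + 9.931473) = 37.5915 km
M: √((0.2158·111.32)² + (-0.2630·48.04)²) = √(577.097610 + 159.631096) = 27.1427 km
N: √((0.1694·111.32)² + (-0.0440·48.04)²) = √(355.609379 + 4.467981) = 18.9757 km
O: √((-0.2683·111.32)² + (0.0828·48.04)²) = √(892.047008 + 15.822193) = 30.1309 km
Maximum: D at 47.3837 km.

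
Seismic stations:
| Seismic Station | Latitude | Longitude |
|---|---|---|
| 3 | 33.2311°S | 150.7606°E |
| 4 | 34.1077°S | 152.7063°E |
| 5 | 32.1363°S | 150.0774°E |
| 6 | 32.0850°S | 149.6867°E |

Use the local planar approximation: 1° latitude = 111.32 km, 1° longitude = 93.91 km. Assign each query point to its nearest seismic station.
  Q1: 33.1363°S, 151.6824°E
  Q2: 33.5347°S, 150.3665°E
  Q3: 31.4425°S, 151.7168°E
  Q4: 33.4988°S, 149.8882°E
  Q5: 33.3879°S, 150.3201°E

Q1 at 33.1363°S, 151.6824°E:
  3: √((-0.0948·111.32)² + (-0.9218·93.91)²) = √(111.368679 + 7493.713561) = 87.2071 km
  4: √((-0.9714·111.32)² + (1.0239·93.91)²) = √(11693.448132 + 9245.678062) = 144.7036 km
  5: √((1.0000·111.32)² + (-1.6050·93.91)²) = √(12392.142400 + 22718.191423) = 187.3775 km
  6: √((1.0513·111.32)² + (-1.9957·93.91)²) = √(13696.188487 + 35124.827150) = 220.9548 km
  → nearest: 3 (87.2071 km)
Q2 at 33.5347°S, 150.3665°E:
  3: √((0.3036·111.32)² + (0.3941·93.91)²) = √(1142.220446 + 1369.734993) = 50.1194 km
  4: √((-0.5730·111.32)² + (2.3398·93.91)²) = √(4068.699722 + 48281.544487) = 228.8018 km
  5: √((1.3984·111.32)² + (-0.2891·93.91)²) = √(24233.114030 + 737.088889) = 158.0196 km
  6: √((1.4497·111.32)² + (-0.6798·93.91)²) = √(26043.699347 + 4075.547898) = 173.5490 km
  → nearest: 3 (50.1194 km)
Q3 at 31.4425°S, 151.7168°E:
  3: √((-1.7886·111.32)² + (-0.9562·93.91)²) = √(39643.578335 + 8063.454874) = 218.4194 km
  4: √((-2.6652·111.32)² + (0.9895·93.91)²) = √(88024.994076 + 8634.859554) = 310.9017 km
  5: √((-0.6938·111.32)² + (-1.6394·93.91)²) = √(5965.062334 + 23702.466563) = 172.2426 km
  6: √((-0.6425·111.32)² + (-2.0301·93.91)²) = √(5115.553834 + 36346.160789) = 203.6215 km
  → nearest: 5 (172.2426 km)
Q4 at 33.4988°S, 149.8882°E:
  3: √((0.2677·111.32)² + (0.8724·93.91)²) = √(888.061695 + 6712.047093) = 87.1786 km
  4: √((-0.6089·111.32)² + (2.8181·93.91)²) = √(4594.500926 + 70038.442695) = 273.1903 km
  5: √((1.3625·111.32)² + (0.1892·93.91)²) = √(23004.850602 + 315.693722) = 152.7107 km
  6: √((1.4138·111.32)² + (-0.2015·93.91)²) = √(24769.791446 + 358.074820) = 158.5177 km
  → nearest: 3 (87.1786 km)
Q5 at 33.3879°S, 150.3201°E:
  3: √((0.1568·111.32)² + (0.4405·93.91)²) = √(304.676187 + 1711.258060) = 44.8992 km
  4: √((-0.7198·111.32)² + (2.3862·93.91)²) = √(6420.518179 + 50215.450567) = 237.9831 km
  5: √((1.2516·111.32)² + (-0.2427·93.91)²) = √(19412.322793 + 519.473304) = 141.1800 km
  6: √((1.3029·111.32)² + (-0.6334·93.91)²) = √(21036.261628 + 3538.178989) = 156.7624 km
  → nearest: 3 (44.8992 km)

Q1→3; Q2→3; Q3→5; Q4→3; Q5→3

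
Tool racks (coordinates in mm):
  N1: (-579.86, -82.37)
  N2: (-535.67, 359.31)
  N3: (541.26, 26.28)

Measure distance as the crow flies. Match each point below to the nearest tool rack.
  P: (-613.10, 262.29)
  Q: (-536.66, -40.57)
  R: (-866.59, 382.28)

P→N2; Q→N1; R→N2

P at (-613.10, 262.29):
  N1: √((33.24)² + (-344.66)²) = √(1104.8976 + 118790.5156) = 346.26 mm
  N2: √((77.43)² + (97.02)²) = √(5995.4049 + 9412.8804) = 124.13 mm
  N3: √((1154.36)² + (-236.01)²) = √(1332547.0096 + 55700.7201) = 1178.24 mm
  → nearest: N2 (124.13 mm)
Q at (-536.66, -40.57):
  N1: √((-43.20)² + (-41.80)²) = √(1866.2400 + 1747.2400) = 60.11 mm
  N2: √((0.99)² + (399.88)²) = √(0.9801 + 159904.0144) = 399.88 mm
  N3: √((1077.92)² + (66.85)²) = √(1161911.5264 + 4468.9225) = 1079.99 mm
  → nearest: N1 (60.11 mm)
R at (-866.59, 382.28):
  N1: √((286.73)² + (-464.65)²) = √(82214.0929 + 215899.6225) = 546.00 mm
  N2: √((330.92)² + (-22.97)²) = √(109508.0464 + 527.6209) = 331.72 mm
  N3: √((1407.85)² + (-356.00)²) = √(1982041.6225 + 126736.0000) = 1452.16 mm
  → nearest: N2 (331.72 mm)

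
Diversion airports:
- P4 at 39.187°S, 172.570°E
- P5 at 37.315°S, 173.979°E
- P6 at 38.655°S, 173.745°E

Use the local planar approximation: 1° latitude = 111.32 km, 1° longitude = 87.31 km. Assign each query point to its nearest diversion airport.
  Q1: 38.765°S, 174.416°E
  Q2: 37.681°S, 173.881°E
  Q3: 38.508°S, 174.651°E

Q1→P6; Q2→P5; Q3→P6

Q1 at 38.765°S, 174.416°E:
  P4: 167.881 km
  P5: 165.862 km
  P6: 59.851 km
  → nearest: P6 (59.851 km)
Q2 at 37.681°S, 173.881°E:
  P4: 202.997 km
  P5: 41.632 km
  P6: 109.074 km
  → nearest: P5 (41.632 km)
Q3 at 38.508°S, 174.651°E:
  P4: 196.787 km
  P5: 145.188 km
  P6: 80.778 km
  → nearest: P6 (80.778 km)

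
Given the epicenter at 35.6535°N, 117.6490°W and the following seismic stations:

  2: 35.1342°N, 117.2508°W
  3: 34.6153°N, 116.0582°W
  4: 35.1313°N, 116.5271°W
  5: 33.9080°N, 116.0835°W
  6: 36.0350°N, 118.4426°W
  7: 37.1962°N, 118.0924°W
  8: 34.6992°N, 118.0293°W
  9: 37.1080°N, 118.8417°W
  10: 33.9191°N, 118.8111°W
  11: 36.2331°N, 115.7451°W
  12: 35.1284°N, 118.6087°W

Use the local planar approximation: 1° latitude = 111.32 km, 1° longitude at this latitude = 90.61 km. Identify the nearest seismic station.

2

Distances from 35.6535°N, 117.6490°W:
2: √((-0.5193·111.32)² + (0.3982·90.61)²) = √(3341.819897 + 1301.831489) = 68.1443 km
3: √((-1.0382·111.32)² + (1.5908·90.61)²) = √(13356.985189 + 20777.028018) = 184.7539 km
4: √((-0.5222·111.32)² + (1.1219·90.61)²) = √(3379.248505 + 10333.812013) = 117.1028 km
5: √((-1.7455·111.32)² + (1.5655·90.61)²) = √(37756.010798 + 20121.409734) = 240.5773 km
6: √((0.3815·111.32)² + (-0.7936·90.61)²) = √(1803.580287 + 5170.774270) = 83.5126 km
7: √((1.5427·111.32)² + (-0.4434·90.61)²) = √(29492.348311 + 1614.149063) = 176.3703 km
8: √((-0.9543·111.32)² + (-0.3803·90.61)²) = √(11285.381450 + 1187.421509) = 111.6817 km
9: √((1.4545·111.32)² + (-1.1927·90.61)²) = √(26216.447795 + 11679.243129) = 194.6682 km
10: √((-1.7344·111.32)² + (-1.1621·90.61)²) = √(37277.340877 + 11087.643743) = 219.9204 km
11: √((0.5796·111.32)² + (1.9039·90.61)²) = √(4162.968732 + 29760.520908) = 184.1833 km
12: √((-0.5251·111.32)² + (-0.9597·90.61)²) = √(3416.885548 + 7561.766287) = 104.7791 km
Minimum: 2 at 68.1443 km.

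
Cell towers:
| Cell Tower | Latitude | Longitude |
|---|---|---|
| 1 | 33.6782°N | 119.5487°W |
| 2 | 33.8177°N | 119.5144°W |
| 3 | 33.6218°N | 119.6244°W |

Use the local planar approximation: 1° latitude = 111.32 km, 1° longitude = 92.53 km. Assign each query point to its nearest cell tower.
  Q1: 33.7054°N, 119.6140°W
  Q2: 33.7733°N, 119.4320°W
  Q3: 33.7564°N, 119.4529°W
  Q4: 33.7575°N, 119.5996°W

Q1 at 33.7054°N, 119.6140°W:
  1: 6.7584 km
  2: 15.5311 km
  3: 9.3560 km
  → nearest: 1 (6.7584 km)
Q2 at 33.7733°N, 119.4320°W:
  1: 15.1221 km
  2: 9.0864 km
  3: 24.5228 km
  → nearest: 2 (9.0864 km)
Q3 at 33.7564°N, 119.4529°W:
  1: 12.4241 km
  2: 8.8853 km
  3: 21.8250 km
  → nearest: 2 (8.8853 km)
Q4 at 33.7575°N, 119.5996°W:
  1: 10.0055 km
  2: 10.3470 km
  3: 15.2794 km
  → nearest: 1 (10.0055 km)

Q1→1; Q2→2; Q3→2; Q4→1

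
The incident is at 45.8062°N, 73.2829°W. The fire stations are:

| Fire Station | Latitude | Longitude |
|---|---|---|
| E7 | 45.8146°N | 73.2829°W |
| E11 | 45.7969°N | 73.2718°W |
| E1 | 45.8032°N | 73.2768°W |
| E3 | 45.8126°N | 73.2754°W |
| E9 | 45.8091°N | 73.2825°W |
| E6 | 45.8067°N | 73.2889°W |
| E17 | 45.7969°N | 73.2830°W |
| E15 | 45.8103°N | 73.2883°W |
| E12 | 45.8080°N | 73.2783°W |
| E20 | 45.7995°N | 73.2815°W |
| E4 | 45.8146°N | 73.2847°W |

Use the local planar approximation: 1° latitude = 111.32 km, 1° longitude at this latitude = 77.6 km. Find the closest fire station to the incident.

E9

Distances from 45.8062°N, 73.2829°W:
E7: 0.9351 km
E11: 1.3468 km
E1: 0.5793 km
E3: 0.9199 km
E9: 0.3243 km
E6: 0.4689 km
E17: 1.0353 km
E15: 0.6196 km
E12: 0.4094 km
E20: 0.7537 km
E4: 0.9455 km
Minimum: E9 at 0.3243 km.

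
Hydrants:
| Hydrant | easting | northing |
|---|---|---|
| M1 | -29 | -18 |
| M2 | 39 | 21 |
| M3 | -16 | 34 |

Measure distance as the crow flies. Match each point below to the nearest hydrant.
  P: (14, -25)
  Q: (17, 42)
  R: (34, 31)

P→M1; Q→M2; R→M2

P at (14, -25):
  M1: √((-43)² + (7)²) = √(1849.000 + 49.000) = 43.6
  M2: √((25)² + (46)²) = √(625.000 + 2116.000) = 52.4
  M3: √((-30)² + (59)²) = √(900.000 + 3481.000) = 66.2
  → nearest: M1 (43.6)
Q at (17, 42):
  M1: √((-46)² + (-60)²) = √(2116.000 + 3600.000) = 75.6
  M2: √((22)² + (-21)²) = √(484.000 + 441.000) = 30.4
  M3: √((-33)² + (-8)²) = √(1089.000 + 64.000) = 34.0
  → nearest: M2 (30.4)
R at (34, 31):
  M1: √((-63)² + (-49)²) = √(3969.000 + 2401.000) = 79.8
  M2: √((5)² + (-10)²) = √(25.000 + 100.000) = 11.2
  M3: √((-50)² + (3)²) = √(2500.000 + 9.000) = 50.1
  → nearest: M2 (11.2)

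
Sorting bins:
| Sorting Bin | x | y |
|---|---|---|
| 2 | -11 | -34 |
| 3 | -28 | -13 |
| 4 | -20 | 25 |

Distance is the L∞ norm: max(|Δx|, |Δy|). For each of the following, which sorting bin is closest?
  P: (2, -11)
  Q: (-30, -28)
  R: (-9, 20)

P→2; Q→3; R→4

P at (2, -11):
  2: max(|-13|, |-23|) = 23
  3: max(|-30|, |-2|) = 30
  4: max(|-22|, |36|) = 36
  → nearest: 2 (23)
Q at (-30, -28):
  2: max(|19|, |-6|) = 19
  3: max(|2|, |15|) = 15
  4: max(|10|, |53|) = 53
  → nearest: 3 (15)
R at (-9, 20):
  2: max(|-2|, |-54|) = 54
  3: max(|-19|, |-33|) = 33
  4: max(|-11|, |5|) = 11
  → nearest: 4 (11)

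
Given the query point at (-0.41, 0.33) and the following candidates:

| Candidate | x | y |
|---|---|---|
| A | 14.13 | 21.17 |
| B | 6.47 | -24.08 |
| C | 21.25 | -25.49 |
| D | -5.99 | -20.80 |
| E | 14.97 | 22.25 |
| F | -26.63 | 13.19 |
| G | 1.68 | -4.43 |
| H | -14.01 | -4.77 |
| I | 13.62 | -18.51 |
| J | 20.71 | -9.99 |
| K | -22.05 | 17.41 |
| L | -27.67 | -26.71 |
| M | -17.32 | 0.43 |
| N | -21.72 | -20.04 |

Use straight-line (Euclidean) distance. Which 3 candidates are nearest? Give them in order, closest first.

Distances from (-0.41, 0.33):
A: √((14.54)² + (20.84)²) = √(211.4116 + 434.3056) = 25.41
B: √((6.88)² + (-24.41)²) = √(47.3344 + 595.8481) = 25.36
C: √((21.66)² + (-25.82)²) = √(469.1556 + 666.6724) = 33.70
D: √((-5.58)² + (-21.13)²) = √(31.1364 + 446.4769) = 21.85
E: √((15.38)² + (21.92)²) = √(236.5444 + 480.4864) = 26.78
F: √((-26.22)² + (12.86)²) = √(687.4884 + 165.3796) = 29.20
G: √((2.09)² + (-4.76)²) = √(4.3681 + 22.6576) = 5.20
H: √((-13.60)² + (-5.10)²) = √(184.9600 + 26.0100) = 14.52
I: √((14.03)² + (-18.84)²) = √(196.8409 + 354.9456) = 23.49
J: √((21.12)² + (-10.32)²) = √(446.0544 + 106.5024) = 23.51
K: √((-21.64)² + (17.08)²) = √(468.2896 + 291.7264) = 27.57
L: √((-27.26)² + (-27.04)²) = √(743.1076 + 731.1616) = 38.40
M: √((-16.91)² + (0.10)²) = √(285.9481 + 0.0100) = 16.91
N: √((-21.31)² + (-20.37)²) = √(454.1161 + 414.9369) = 29.48
Sorted: G (5.20) < H (14.52) < M (16.91) < D (21.85) < I (23.49) < …

G, H, M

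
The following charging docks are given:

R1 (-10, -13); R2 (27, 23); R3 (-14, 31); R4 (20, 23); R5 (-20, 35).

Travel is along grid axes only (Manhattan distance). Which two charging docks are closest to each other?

R2 and R4

Pairwise distances:
R1–R2: 73
R1–R3: 48
R1–R4: 66
R1–R5: 58
R2–R3: 49
R2–R4: 7
R2–R5: 59
R3–R4: 42
R3–R5: 10
R4–R5: 52
Closest pair: R2–R4 at 7.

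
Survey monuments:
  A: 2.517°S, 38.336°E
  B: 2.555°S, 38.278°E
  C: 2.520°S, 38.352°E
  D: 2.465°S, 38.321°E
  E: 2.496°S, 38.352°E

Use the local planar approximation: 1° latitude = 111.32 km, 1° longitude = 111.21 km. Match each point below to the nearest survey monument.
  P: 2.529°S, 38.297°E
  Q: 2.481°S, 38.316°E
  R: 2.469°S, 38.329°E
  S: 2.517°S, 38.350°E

P→B; Q→D; R→D; S→C

P at 2.529°S, 38.297°E:
  A: √((0.012·111.32)² + (0.039·111.21)²) = √(1.78447 + 18.81122) = 4.538 km
  B: √((-0.026·111.32)² + (-0.019·111.21)²) = √(8.37709 + 4.46473) = 3.584 km
  C: √((0.009·111.32)² + (0.055·111.21)²) = √(1.00376 + 37.41218) = 6.198 km
  D: √((0.064·111.32)² + (0.024·111.21)²) = √(50.75822 + 7.12377) = 7.608 km
  E: √((0.033·111.32)² + (0.055·111.21)²) = √(13.49504 + 37.41218) = 7.135 km
  → nearest: B (3.584 km)
Q at 2.481°S, 38.316°E:
  A: √((-0.036·111.32)² + (0.020·111.21)²) = √(16.06022 + 4.94707) = 4.583 km
  B: √((-0.074·111.32)² + (-0.038·111.21)²) = √(67.85937 + 17.85891) = 9.258 km
  C: √((-0.039·111.32)² + (0.036·111.21)²) = √(18.84845 + 16.02849) = 5.906 km
  D: √((0.016·111.32)² + (0.005·111.21)²) = √(3.17239 + 0.30919) = 1.866 km
  E: √((-0.015·111.32)² + (0.036·111.21)²) = √(2.78823 + 16.02849) = 4.338 km
  → nearest: D (1.866 km)
R at 2.469°S, 38.329°E:
  A: √((-0.048·111.32)² + (0.007·111.21)²) = √(28.55150 + 0.60602) = 5.400 km
  B: √((-0.086·111.32)² + (-0.051·111.21)²) = √(91.65229 + 32.16829) = 11.127 km
  C: √((-0.051·111.32)² + (0.023·111.21)²) = √(32.23196 + 6.54249) = 6.227 km
  D: √((0.004·111.32)² + (-0.008·111.21)²) = √(0.19827 + 0.79153) = 0.995 km
  E: √((-0.027·111.32)² + (0.023·111.21)²) = √(9.03387 + 6.54249) = 3.947 km
  → nearest: D (0.995 km)
S at 2.517°S, 38.350°E:
  A: √((0.000·111.32)² + (-0.014·111.21)²) = √(0.00000 + 2.42406) = 1.557 km
  B: √((-0.038·111.32)² + (-0.072·111.21)²) = √(17.89425 + 64.11397) = 9.056 km
  C: √((-0.003·111.32)² + (0.002·111.21)²) = √(0.11153 + 0.04947) = 0.401 km
  D: √((0.052·111.32)² + (-0.029·111.21)²) = √(33.50835 + 10.40121) = 6.626 km
  E: √((0.021·111.32)² + (0.002·111.21)²) = √(5.46493 + 0.04947) = 2.348 km
  → nearest: C (0.401 km)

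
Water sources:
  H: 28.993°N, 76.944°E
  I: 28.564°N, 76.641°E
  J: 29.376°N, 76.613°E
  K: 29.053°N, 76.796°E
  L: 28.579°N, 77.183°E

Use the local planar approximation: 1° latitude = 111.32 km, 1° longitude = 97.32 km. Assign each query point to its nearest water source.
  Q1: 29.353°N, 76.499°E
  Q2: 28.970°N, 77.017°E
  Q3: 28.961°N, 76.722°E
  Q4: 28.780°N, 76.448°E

Q1→J; Q2→H; Q3→K; Q4→I

Q1 at 29.353°N, 76.499°E:
  H: √((-0.360·111.32)² + (0.445·97.32)²) = √(1606.02166 + 1875.53089) = 59.005 km
  I: √((-0.789·111.32)² + (0.142·97.32)²) = √(7714.36888 + 190.97692) = 88.912 km
  J: √((0.023·111.32)² + (0.114·97.32)²) = √(6.55544 + 123.08749) = 11.386 km
  K: √((-0.300·111.32)² + (0.297·97.32)²) = √(1115.29282 + 835.44353) = 44.167 km
  L: √((-0.774·111.32)² + (0.684·97.32)²) = √(7423.83510 + 4431.14951) = 108.881 km
  → nearest: J (11.386 km)
Q2 at 28.970°N, 77.017°E:
  H: √((0.023·111.32)² + (-0.073·97.32)²) = √(6.55544 + 50.47193) = 7.552 km
  I: √((-0.406·111.32)² + (-0.376·97.32)²) = √(2042.67118 + 1338.99788) = 58.152 km
  J: √((0.406·111.32)² + (-0.404·97.32)²) = √(2042.67118 + 1545.84851) = 59.904 km
  K: √((0.083·111.32)² + (-0.221·97.32)²) = √(85.36947 + 462.58202) = 23.408 km
  L: √((-0.391·111.32)² + (0.166·97.32)²) = √(1894.52312 + 260.98790) = 46.427 km
  → nearest: H (7.552 km)
Q3 at 28.961°N, 76.722°E:
  H: √((0.032·111.32)² + (0.222·97.32)²) = √(12.68955 + 466.77775) = 21.897 km
  I: √((-0.397·111.32)² + (-0.081·97.32)²) = √(1953.11317 + 62.14043) = 44.892 km
  J: √((0.415·111.32)² + (-0.109·97.32)²) = √(2134.23672 + 112.52712) = 47.400 km
  K: √((0.092·111.32)² + (0.074·97.32)²) = √(104.88709 + 51.86419) = 12.520 km
  L: √((-0.382·111.32)² + (0.461·97.32)²) = √(1808.31099 + 2012.82515) = 61.815 km
  → nearest: K (12.520 km)
Q4 at 28.780°N, 76.448°E:
  H: √((0.213·111.32)² + (0.496·97.32)²) = √(562.21911 + 2330.06241) = 53.780 km
  I: √((-0.216·111.32)² + (0.193·97.32)²) = √(578.16780 + 352.79207) = 30.512 km
  J: √((0.596·111.32)² + (0.165·97.32)²) = √(4401.88725 + 257.85294) = 68.262 km
  K: √((0.273·111.32)² + (0.348·97.32)²) = √(923.57398 + 1146.99807) = 45.504 km
  L: √((-0.201·111.32)² + (0.735·97.32)²) = √(500.65495 + 5116.56951) = 74.948 km
  → nearest: I (30.512 km)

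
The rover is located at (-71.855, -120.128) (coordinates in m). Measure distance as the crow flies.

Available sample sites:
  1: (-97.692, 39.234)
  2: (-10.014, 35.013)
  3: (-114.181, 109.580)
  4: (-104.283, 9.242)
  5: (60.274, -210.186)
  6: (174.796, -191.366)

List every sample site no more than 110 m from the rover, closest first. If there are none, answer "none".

none

Distances from (-71.855, -120.128):
1: 161.443 m
2: 167.012 m
3: 233.575 m
4: 133.372 m
5: 159.902 m
6: 256.732 m
Threshold 110 m: none within range.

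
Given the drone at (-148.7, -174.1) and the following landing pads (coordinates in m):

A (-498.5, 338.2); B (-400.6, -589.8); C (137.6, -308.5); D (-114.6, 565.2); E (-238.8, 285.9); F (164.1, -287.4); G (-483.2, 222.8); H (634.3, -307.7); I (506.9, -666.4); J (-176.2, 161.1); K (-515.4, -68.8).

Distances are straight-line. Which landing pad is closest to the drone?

C

Distances from (-148.7, -174.1):
A: √((-349.8)² + (512.3)²) = √(122360.040 + 262451.290) = 620.3 m
B: √((-251.9)² + (-415.7)²) = √(63453.610 + 172806.490) = 486.1 m
C: √((286.3)² + (-134.4)²) = √(81967.690 + 18063.360) = 316.3 m
D: √((34.1)² + (739.3)²) = √(1162.810 + 546564.490) = 740.1 m
E: √((-90.1)² + (460.0)²) = √(8118.010 + 211600.000) = 468.7 m
F: √((312.8)² + (-113.3)²) = √(97843.840 + 12836.890) = 332.7 m
G: √((-334.5)² + (396.9)²) = √(111890.250 + 157529.610) = 519.1 m
H: √((783.0)² + (-133.6)²) = √(613089.000 + 17848.960) = 794.3 m
I: √((655.6)² + (-492.3)²) = √(429811.360 + 242359.290) = 819.9 m
J: √((-27.5)² + (335.2)²) = √(756.250 + 112359.040) = 336.3 m
K: √((-366.7)² + (105.3)²) = √(134468.890 + 11088.090) = 381.5 m
Minimum: C at 316.3 m.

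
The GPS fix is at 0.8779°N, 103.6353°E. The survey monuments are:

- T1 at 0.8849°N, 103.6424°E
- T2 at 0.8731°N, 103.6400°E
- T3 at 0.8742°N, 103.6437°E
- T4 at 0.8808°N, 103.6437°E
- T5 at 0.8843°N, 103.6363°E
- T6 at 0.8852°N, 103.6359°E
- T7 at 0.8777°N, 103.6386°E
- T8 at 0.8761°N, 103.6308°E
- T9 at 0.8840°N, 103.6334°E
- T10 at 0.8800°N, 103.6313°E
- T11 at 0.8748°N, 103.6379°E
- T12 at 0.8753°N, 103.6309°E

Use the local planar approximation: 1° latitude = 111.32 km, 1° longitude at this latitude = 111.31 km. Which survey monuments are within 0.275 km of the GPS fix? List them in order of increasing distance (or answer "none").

none

Distances from 0.8779°N, 103.6353°E:
T1: 1.1099 km
T2: 0.7478 km
T3: 1.0217 km
T4: 0.9892 km
T5: 0.7211 km
T6: 0.8154 km
T7: 0.3680 km
T8: 0.5395 km
T9: 0.7112 km
T10: 0.5029 km
T11: 0.4504 km
T12: 0.5689 km
Threshold 0.275 km: none within range.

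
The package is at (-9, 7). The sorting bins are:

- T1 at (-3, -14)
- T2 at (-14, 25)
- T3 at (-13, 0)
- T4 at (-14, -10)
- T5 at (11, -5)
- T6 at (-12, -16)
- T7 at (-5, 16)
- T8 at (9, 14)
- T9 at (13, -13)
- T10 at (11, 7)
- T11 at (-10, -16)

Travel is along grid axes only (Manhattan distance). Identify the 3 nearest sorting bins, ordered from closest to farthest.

T3, T7, T10

Distances from (-9, 7):
T1: |6| + |-21| = 6 + 21 = 27
T2: |-5| + |18| = 5 + 18 = 23
T3: |-4| + |-7| = 4 + 7 = 11
T4: |-5| + |-17| = 5 + 17 = 22
T5: |20| + |-12| = 20 + 12 = 32
T6: |-3| + |-23| = 3 + 23 = 26
T7: |4| + |9| = 4 + 9 = 13
T8: |18| + |7| = 18 + 7 = 25
T9: |22| + |-20| = 22 + 20 = 42
T10: |20| + |0| = 20 + 0 = 20
T11: |-1| + |-23| = 1 + 23 = 24
Sorted: T3 (11) < T7 (13) < T10 (20) < T4 (22) < T2 (23) < …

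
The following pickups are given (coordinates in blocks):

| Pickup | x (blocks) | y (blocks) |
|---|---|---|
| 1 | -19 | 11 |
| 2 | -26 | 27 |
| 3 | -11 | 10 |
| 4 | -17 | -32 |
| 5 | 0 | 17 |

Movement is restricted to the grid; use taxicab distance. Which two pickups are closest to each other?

1 and 3

Pairwise distances:
1–2: 23 blocks
1–3: 9 blocks
1–4: 45 blocks
1–5: 25 blocks
2–3: 32 blocks
2–4: 68 blocks
2–5: 36 blocks
3–4: 48 blocks
3–5: 18 blocks
4–5: 66 blocks
Closest pair: 1–3 at 9 blocks.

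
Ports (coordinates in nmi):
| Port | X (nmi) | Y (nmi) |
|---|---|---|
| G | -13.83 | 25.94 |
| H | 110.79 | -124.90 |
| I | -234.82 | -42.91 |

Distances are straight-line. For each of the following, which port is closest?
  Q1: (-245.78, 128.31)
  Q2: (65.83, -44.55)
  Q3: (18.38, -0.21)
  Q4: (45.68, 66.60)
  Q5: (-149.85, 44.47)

Q1→I; Q2→H; Q3→G; Q4→G; Q5→I

Q1 at (-245.78, 128.31):
  G: √((231.95)² + (-102.37)²) = √(53800.8025 + 10479.6169) = 253.54 nmi
  H: √((356.57)² + (-253.21)²) = √(127142.1649 + 64115.3041) = 437.33 nmi
  I: √((10.96)² + (-171.22)²) = √(120.1216 + 29316.2884) = 171.57 nmi
  → nearest: I (171.57 nmi)
Q2 at (65.83, -44.55):
  G: √((-79.66)² + (70.49)²) = √(6345.7156 + 4968.8401) = 106.37 nmi
  H: √((44.96)² + (-80.35)²) = √(2021.4016 + 6456.1225) = 92.07 nmi
  I: √((-300.65)² + (1.64)²) = √(90390.4225 + 2.6896) = 300.65 nmi
  → nearest: H (92.07 nmi)
Q3 at (18.38, -0.21):
  G: √((-32.21)² + (26.15)²) = √(1037.4841 + 683.8225) = 41.49 nmi
  H: √((92.41)² + (-124.69)²) = √(8539.6081 + 15547.5961) = 155.20 nmi
  I: √((-253.20)² + (-42.70)²) = √(64110.2400 + 1823.2900) = 256.78 nmi
  → nearest: G (41.49 nmi)
Q4 at (45.68, 66.60):
  G: √((-59.51)² + (-40.66)²) = √(3541.4401 + 1653.2356) = 72.07 nmi
  H: √((65.11)² + (-191.50)²) = √(4239.3121 + 36672.2500) = 202.27 nmi
  I: √((-280.50)² + (-109.51)²) = √(78680.2500 + 11992.4401) = 301.12 nmi
  → nearest: G (72.07 nmi)
Q5 at (-149.85, 44.47):
  G: √((136.02)² + (-18.53)²) = √(18501.4404 + 343.3609) = 137.28 nmi
  H: √((260.64)² + (-169.37)²) = √(67933.2096 + 28686.1969) = 310.84 nmi
  I: √((-84.97)² + (-87.38)²) = √(7219.9009 + 7635.2644) = 121.88 nmi
  → nearest: I (121.88 nmi)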